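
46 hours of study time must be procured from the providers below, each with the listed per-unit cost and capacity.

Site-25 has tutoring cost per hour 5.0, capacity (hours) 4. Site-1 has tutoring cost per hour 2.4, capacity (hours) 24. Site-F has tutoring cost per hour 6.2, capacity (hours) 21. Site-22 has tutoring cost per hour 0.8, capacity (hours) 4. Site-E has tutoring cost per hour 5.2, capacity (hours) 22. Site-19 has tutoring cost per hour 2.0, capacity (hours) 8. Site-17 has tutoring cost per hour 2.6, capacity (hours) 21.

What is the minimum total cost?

102.8

Fill from the cheapest provider first.
Site-22 (0.8): use full 4 ; 42 hours to go.
Take 8 from Site-19 at 2.0 ; need 34 more.
Take 24 from Site-1 at 2.4 ; need 10 more.
Site-17 at 2.6: take 10 of its 21 ; requirement met.
Site-25, Site-E, Site-F: unused.
Cost = 4×0.8 + 8×2.0 + 24×2.4 + 10×2.6 = 102.8.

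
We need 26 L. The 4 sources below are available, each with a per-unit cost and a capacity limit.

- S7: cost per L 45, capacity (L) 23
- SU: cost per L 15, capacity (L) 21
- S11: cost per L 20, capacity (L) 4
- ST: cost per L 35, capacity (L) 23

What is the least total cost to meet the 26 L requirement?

430

Cheapest first:
Take 21 from SU at 15 ; need 5 more.
S11 (20): use full 4 ; 1 L to go.
Take 1 from ST at 35 to finish.
S7: unused.
Cost = 21×15 + 4×20 + 1×35 = 430.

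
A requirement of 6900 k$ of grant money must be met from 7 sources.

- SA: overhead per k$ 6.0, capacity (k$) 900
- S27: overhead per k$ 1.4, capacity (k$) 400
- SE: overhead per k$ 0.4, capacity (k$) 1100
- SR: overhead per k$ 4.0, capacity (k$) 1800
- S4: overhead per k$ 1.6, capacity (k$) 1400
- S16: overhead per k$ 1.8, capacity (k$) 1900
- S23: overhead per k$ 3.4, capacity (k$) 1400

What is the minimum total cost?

14220

Use sources in increasing cost order.
SE (0.4): use full 1100 — 5800 k$ to go.
S27 (1.4): use full 400 — 5400 k$ to go.
S4 (1.6): use full 1400 — 4000 k$ to go.
S16 at 1.8: take all 1900 k$ — 2100 still needed.
Take 1400 from S23 at 3.4 — need 700 more.
SR at 4.0: take 700 of its 1800 — requirement met.
SA: unused.
Cost = 1100×0.4 + 400×1.4 + 1400×1.6 + 1900×1.8 + 1400×3.4 + 700×4.0 = 14220.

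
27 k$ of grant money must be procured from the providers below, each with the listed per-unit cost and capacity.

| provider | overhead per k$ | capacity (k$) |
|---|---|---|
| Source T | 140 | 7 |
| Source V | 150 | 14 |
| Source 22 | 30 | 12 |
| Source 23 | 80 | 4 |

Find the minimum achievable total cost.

2260

Fill from the cheapest provider first.
Take 12 from Source 22 at 30 → need 15 more.
Take 4 from Source 23 at 80 → need 11 more.
Take 7 from Source T at 140 → need 4 more.
Source V at 150: take 4 of its 14 → requirement met.
Cost = 12×30 + 4×80 + 7×140 + 4×150 = 2260.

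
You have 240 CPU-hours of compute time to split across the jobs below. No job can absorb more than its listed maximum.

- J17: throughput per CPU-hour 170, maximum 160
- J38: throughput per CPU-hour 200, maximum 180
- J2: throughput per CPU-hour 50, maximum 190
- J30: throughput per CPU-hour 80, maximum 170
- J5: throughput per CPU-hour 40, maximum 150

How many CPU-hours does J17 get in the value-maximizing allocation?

60

Rank by throughput per CPU-hour: J38 200 > J17 170 > J30 80 > J2 50 > J5 40.
J38 takes 180 to reach its cap of 180 → 60 left.
J17 has room for 160 but only 60 remain, so it gets 60.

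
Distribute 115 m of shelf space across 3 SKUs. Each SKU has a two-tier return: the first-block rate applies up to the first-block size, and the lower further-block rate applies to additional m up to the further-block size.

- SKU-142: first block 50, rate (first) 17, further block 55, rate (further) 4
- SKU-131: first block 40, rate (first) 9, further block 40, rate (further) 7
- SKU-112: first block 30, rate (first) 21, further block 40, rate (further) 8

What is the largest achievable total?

Treat each block as its own option and order by rate: SKU-112/tier1 21 > SKU-142/tier1 17 > SKU-131/tier1 9 > SKU-112/tier2 8 > SKU-131/tier2 7 > SKU-142/tier2 4.
SKU-112/tier1 (21): +30 — 85 left.
Fill SKU-142 tier1 block (50 at 17) — 35 left.
SKU-131 tier1 at 9: only 35 left, fill 35.
Total = 21×30 + 17×50 + 9×35 = 1795.

1795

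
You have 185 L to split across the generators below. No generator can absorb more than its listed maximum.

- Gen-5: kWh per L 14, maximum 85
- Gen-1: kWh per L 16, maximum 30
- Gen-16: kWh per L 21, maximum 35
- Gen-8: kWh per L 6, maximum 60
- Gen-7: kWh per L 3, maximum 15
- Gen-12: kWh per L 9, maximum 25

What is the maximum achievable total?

2690

Order the generators by kWh per L: Gen-16 21 > Gen-1 16 > Gen-5 14 > Gen-12 9 > Gen-8 6 > Gen-7 3.
Gen-16 takes 35 to reach its cap of 35 → 150 left.
Give Gen-1 30 to hit its cap of 30 → 120 left.
Gen-5 takes 85 to reach its cap of 85 → 35 left.
Give Gen-12 25 to hit its cap of 25 → 10 left.
Gen-8: +10 (room for 60) → 10. Pool exhausted.
Total = 14×85 + 16×30 + 21×35 + 6×10 + 9×25 = 2690.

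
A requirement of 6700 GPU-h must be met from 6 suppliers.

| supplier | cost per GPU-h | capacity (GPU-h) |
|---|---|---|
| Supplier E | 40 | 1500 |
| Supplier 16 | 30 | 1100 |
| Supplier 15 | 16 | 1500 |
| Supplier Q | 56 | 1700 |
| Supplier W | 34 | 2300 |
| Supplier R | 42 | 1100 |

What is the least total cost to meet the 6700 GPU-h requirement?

Cheapest first:
Supplier 15 (16): use full 1500 → 5200 GPU-h to go.
Take 1100 from Supplier 16 at 30 → need 4100 more.
Supplier W at 34: take all 2300 GPU-h → 1800 still needed.
Supplier E at 40: take all 1500 GPU-h → 300 still needed.
Supplier R (42): take the remaining 300 → done.
Supplier Q: unused.
Cost = 1500×16 + 1100×30 + 2300×34 + 1500×40 + 300×42 = 207800.

207800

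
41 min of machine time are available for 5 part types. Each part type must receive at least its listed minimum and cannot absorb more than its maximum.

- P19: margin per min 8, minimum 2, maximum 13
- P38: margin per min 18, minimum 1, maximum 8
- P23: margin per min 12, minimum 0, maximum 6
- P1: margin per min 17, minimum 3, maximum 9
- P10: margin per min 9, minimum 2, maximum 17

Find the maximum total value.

Meeting every minimum uses 2+1+0+3+2 = 8 min, leaving 33.
Rank by margin per min: P38 18 > P1 17 > P23 12 > P10 9 > P19 8.
P38: +7 to 8 (cap) → 26 left.
P1 takes 6 more to reach its cap of 9 → 20 left.
P23: +6 to 6 (cap) → 14 left.
P10: +14 (room for 15) → 16. Pool exhausted.
Total = 8×2 + 18×8 + 12×6 + 17×9 + 9×16 = 529.

529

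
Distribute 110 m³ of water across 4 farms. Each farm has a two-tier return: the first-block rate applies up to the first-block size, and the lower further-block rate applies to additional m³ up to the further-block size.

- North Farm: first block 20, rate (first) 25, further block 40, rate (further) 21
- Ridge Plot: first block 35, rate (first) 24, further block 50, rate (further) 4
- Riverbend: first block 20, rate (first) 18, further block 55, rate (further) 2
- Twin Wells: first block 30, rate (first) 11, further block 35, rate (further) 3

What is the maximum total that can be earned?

Treat each block as its own option and order by rate: North Farm/first 25 > Ridge Plot/first 24 > North Farm/second 21 > Riverbend/first 18 > Twin Wells/first 11 > Ridge Plot/second 4 > Twin Wells/second 3 > Riverbend/second 2.
North Farm first at 25: fill all 20 → 90 left.
Ridge Plot/first (24): +35 → 55 left.
Fill North Farm second block (40 at 21) → 15 left.
15 remain; put them into Riverbend first at 18.
Total = 25×20 + 24×35 + 21×40 + 18×15 = 2450.

2450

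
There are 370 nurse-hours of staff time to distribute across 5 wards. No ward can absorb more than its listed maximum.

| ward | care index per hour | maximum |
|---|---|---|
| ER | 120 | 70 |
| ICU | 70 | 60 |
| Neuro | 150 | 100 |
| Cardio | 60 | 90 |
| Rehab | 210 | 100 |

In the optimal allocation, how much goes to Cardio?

Rank by care index per hour: Rehab 210 > Neuro 150 > ER 120 > ICU 70 > Cardio 60.
Rehab: +100 to 100 (cap) — 270 left.
Neuro: +100 to 100 (cap) — 170 left.
ER takes 70 to reach its cap of 70 — 100 left.
ICU takes 60 to reach its cap of 60 — 40 left.
Cardio has room for 90 but only 40 remain, so it gets 40.

40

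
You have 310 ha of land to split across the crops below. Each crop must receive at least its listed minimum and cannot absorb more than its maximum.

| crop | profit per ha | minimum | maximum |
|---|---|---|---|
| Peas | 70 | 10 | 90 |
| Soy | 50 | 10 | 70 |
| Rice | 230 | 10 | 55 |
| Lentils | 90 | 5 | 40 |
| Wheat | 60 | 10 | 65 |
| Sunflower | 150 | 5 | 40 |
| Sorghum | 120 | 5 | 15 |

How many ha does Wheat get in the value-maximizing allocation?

60

Meeting every minimum uses 10+10+10+5+10+5+5 = 55 ha, leaving 255.
Rank by profit per ha: Rice 230 > Sunflower 150 > Sorghum 120 > Lentils 90 > Peas 70 > Wheat 60 > Soy 50.
Give Rice 45 more to hit its cap of 55 → 210 left.
Sunflower takes 35 more to reach its cap of 40 → 175 left.
Give Sorghum 10 more to hit its cap of 15 → 165 left.
Lentils: +35 to 40 (cap) → 130 left.
Peas takes 80 more to reach its cap of 90 → 50 left.
Wheat: +50 (room for 55) → 60. Pool exhausted.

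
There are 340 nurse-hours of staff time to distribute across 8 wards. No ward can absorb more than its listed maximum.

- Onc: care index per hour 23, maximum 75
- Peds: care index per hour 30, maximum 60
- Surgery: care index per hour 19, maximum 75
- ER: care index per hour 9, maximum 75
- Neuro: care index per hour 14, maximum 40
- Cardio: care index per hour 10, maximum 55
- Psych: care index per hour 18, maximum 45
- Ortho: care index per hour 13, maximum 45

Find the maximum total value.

6905

Order the wards by care index per hour: Peds 30 > Onc 23 > Surgery 19 > Psych 18 > Neuro 14 > Ortho 13 > Cardio 10 > ER 9.
Peds: +60 to 60 (cap) → 280 left.
Give Onc 75 to hit its cap of 75 → 205 left.
Give Surgery 75 to hit its cap of 75 → 130 left.
Psych: +45 to 45 (cap) → 85 left.
Give Neuro 40 to hit its cap of 40 → 45 left.
Ortho: +45 to 45 (cap) → 0 left.
Total = 23×75 + 30×60 + 19×75 + 14×40 + 18×45 + 13×45 = 6905.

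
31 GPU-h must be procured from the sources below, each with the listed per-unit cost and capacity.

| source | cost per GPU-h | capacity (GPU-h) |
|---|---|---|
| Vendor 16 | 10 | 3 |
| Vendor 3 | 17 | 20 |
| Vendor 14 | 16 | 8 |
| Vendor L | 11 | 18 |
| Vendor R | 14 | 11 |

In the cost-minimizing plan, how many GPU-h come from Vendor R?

Cheapest first:
Take 3 from Vendor 16 at 10 ; need 28 more.
Vendor L at 11: take all 18 GPU-h ; 10 still needed.
Take 10 from Vendor R at 14 to finish.
Vendor 14, Vendor 3: unused.

10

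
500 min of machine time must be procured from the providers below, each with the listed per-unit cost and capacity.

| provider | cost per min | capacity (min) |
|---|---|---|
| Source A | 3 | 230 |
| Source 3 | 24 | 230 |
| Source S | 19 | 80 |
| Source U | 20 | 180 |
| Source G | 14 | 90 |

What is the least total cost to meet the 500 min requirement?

Cheapest first:
Source A (3): use full 230 ; 270 min to go.
Take 90 from Source G at 14 ; need 180 more.
Take 80 from Source S at 19 ; need 100 more.
Source U at 20: take 100 of its 180 ; requirement met.
Source 3: unused.
Cost = 230×3 + 90×14 + 80×19 + 100×20 = 5470.

5470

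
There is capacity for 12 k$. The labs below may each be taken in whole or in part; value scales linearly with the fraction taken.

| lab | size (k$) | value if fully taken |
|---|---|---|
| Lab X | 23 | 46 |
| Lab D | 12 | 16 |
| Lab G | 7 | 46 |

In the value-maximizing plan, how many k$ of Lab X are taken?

5

Sort by value density: Lab G 46/7≈6.57, Lab X 46/23≈2, Lab D 16/12≈1.33.
Take all of Lab G (7 k$, value 46) ; 5 k$ left.
Fill the last 5 k$ with part of Lab X: 5/23 of it earns 10.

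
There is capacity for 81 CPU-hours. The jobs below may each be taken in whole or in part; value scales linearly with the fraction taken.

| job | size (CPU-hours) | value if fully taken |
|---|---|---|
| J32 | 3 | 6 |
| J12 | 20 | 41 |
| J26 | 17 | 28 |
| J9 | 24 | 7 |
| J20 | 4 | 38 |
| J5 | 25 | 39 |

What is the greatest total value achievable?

155.5

Best value per unit of size first: J20 38/4≈9.5, J12 41/20≈2.05, J32 6/3≈2, J26 28/17≈1.65, J5 39/25≈1.56, J9 7/24≈0.292.
Take all of J20 (4 CPU-hours, value 38) — 77 CPU-hours left.
J12: take in full, 20 CPU-hours for value 41 — 57 left.
All 3 CPU-hours of J32 fit (value 6) — 54 remain.
All 17 CPU-hours of J26 fit (value 28) — 37 remain.
All 25 CPU-hours of J5 fit (value 39) — 12 remain.
Only 12 CPU-hours remain; take 12/24 of J9 for value 7×12/24 = 3.5.
Total value = 155.5.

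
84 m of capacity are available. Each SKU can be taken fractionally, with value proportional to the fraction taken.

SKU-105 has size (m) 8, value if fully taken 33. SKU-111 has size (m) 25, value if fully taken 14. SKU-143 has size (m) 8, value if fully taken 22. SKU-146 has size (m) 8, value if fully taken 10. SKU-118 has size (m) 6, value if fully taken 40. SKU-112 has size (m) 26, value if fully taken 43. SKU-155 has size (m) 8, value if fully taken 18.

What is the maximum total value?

Sort by value density: SKU-118 40/6≈6.67, SKU-105 33/8≈4.12, SKU-143 22/8≈2.75, SKU-155 18/8≈2.25, SKU-112 43/26≈1.65, SKU-146 10/8≈1.25, SKU-111 14/25≈0.56.
SKU-118: take in full, 6 m for value 40 ; 78 left.
Take all of SKU-105 (8 m, value 33) ; 70 m left.
SKU-143: take in full, 8 m for value 22 ; 62 left.
SKU-155: take in full, 8 m for value 18 ; 54 left.
All 26 m of SKU-112 fit (value 43) ; 28 remain.
SKU-146: take in full, 8 m for value 10 ; 20 left.
20 m left: a 20/25 share of SKU-111 gives 14×20/25 = 11.2.
Total value = 177.2.

177.2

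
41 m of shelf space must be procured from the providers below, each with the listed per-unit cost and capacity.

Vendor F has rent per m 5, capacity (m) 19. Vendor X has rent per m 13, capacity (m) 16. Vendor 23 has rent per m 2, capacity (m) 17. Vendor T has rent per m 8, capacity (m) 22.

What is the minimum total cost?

169

Cheapest first:
Take 17 from Vendor 23 at 2 → need 24 more.
Vendor F at 5: take all 19 m → 5 still needed.
Vendor T at 8: take 5 of its 22 → requirement met.
Vendor X: unused.
Cost = 17×2 + 19×5 + 5×8 = 169.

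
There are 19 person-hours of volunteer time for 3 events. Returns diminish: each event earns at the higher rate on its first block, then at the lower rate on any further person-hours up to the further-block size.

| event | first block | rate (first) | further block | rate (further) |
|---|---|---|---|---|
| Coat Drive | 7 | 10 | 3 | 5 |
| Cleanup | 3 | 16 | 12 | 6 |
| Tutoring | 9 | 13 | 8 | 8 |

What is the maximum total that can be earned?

235

Rank every tier by rate: Cleanup/first 16 > Tutoring/first 13 > Coat Drive/first 10 > Tutoring/second 8 > Cleanup/second 6 > Coat Drive/second 5.
Fill Cleanup first block (3 at 16) ; 16 left.
Fill Tutoring first block (9 at 13) ; 7 left.
Coat Drive first at 10: fill all 7 ; 0 left.
Total = 16×3 + 13×9 + 10×7 = 235.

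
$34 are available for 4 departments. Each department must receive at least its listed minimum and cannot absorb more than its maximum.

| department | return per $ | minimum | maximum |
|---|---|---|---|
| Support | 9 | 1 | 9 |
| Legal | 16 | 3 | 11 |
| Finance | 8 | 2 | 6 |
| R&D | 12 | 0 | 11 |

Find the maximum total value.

413

Meeting every minimum uses 1+3+2+0 = 6 $, leaving 28.
Order the departments by return per $: Legal 16 > R&D 12 > Support 9 > Finance 8.
Give Legal 8 more to hit its cap of 11 → 20 left.
R&D takes 11 more to reach its cap of 11 → 9 left.
Support takes 8 more to reach its cap of 9 → 1 left.
Finance has room for 4 more but only 1 remain, so it gets 3.
Total = 9×9 + 16×11 + 8×3 + 12×11 = 413.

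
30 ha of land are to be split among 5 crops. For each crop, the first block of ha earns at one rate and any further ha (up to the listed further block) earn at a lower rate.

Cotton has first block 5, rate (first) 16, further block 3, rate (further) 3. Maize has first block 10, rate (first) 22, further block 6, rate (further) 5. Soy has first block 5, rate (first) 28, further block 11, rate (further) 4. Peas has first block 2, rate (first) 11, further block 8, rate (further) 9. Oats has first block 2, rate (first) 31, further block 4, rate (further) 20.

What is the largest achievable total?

Order all 10 blocks by rate: Oats/first 31 > Soy/first 28 > Maize/first 22 > Oats/second 20 > Cotton/first 16 > Peas/first 11 > Peas/second 9 > Maize/second 5 > Soy/second 4 > Cotton/second 3.
Oats first at 31: fill all 2 → 28 left.
Soy/first (28): +5 → 23 left.
Fill Maize first block (10 at 22) → 13 left.
Oats second at 20: fill all 4 → 9 left.
Cotton/first (16): +5 → 4 left.
Fill Peas first block (2 at 11) → 2 left.
Peas second at 9: only 2 left, fill 2.
Total = 31×2 + 28×5 + 22×10 + 20×4 + 16×5 + 11×2 + 9×2 = 622.

622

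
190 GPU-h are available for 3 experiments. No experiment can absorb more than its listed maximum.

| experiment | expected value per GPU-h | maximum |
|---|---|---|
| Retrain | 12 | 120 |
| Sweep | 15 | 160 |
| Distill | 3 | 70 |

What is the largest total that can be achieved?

2760

Rank by expected value per GPU-h: Sweep 15 > Retrain 12 > Distill 3.
Sweep takes 160 to reach its cap of 160 → 30 left.
Retrain: +30 (room for 120) → 30. Pool exhausted.
Total = 12×30 + 15×160 = 2760.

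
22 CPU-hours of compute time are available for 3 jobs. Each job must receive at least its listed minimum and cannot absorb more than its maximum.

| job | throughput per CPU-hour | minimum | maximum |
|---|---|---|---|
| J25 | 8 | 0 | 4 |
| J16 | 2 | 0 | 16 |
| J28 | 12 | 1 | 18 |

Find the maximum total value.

Meeting every minimum uses 0+0+1 = 1 CPU-hours, leaving 21.
Rank by throughput per CPU-hour: J28 12 > J25 8 > J16 2.
J28 takes 17 more to reach its cap of 18 ; 4 left.
J25: +4 to 4 (cap) ; 0 left.
Total = 8×4 + 12×18 = 248.

248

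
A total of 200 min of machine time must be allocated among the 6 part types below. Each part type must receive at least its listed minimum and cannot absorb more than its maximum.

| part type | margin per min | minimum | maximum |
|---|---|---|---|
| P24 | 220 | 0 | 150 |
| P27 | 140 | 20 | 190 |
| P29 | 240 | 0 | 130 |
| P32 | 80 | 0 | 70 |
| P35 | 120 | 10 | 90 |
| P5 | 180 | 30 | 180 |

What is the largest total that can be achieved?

42800

Meeting every minimum uses 0+20+0+0+10+30 = 60 min, leaving 140.
Rank by margin per min: P29 240 > P24 220 > P5 180 > P27 140 > P35 120 > P32 80.
Give P29 130 more to hit its cap of 130 → 10 left.
P24: +10 (room for 150) → 10. Pool exhausted.
Total = 220×10 + 140×20 + 240×130 + 120×10 + 180×30 = 42800.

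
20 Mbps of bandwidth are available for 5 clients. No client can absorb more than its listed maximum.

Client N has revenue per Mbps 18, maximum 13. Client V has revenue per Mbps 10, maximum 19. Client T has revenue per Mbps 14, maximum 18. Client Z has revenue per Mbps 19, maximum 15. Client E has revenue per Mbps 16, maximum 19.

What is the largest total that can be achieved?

Rank by revenue per Mbps: Client Z 19 > Client N 18 > Client E 16 > Client T 14 > Client V 10.
Client Z: +15 to 15 (cap) → 5 left.
Only 5 left; Client N takes them to reach 5.
Total = 18×5 + 19×15 = 375.

375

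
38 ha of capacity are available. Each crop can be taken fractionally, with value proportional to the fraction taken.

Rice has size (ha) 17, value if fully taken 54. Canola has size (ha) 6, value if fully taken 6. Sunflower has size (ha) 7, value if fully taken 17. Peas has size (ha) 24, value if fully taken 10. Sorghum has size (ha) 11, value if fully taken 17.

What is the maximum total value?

91

Best value per unit of size first: Rice 54/17≈3.18, Sunflower 17/7≈2.43, Sorghum 17/11≈1.55, Canola 6/6≈1, Peas 10/24≈0.417.
Rice: take in full, 17 ha for value 54 — 21 left.
All 7 ha of Sunflower fit (value 17) — 14 remain.
Sorghum: take in full, 11 ha for value 17 — 3 left.
3 ha left: a 3/6 share of Canola gives 6×3/6 = 3.
Total value = 91.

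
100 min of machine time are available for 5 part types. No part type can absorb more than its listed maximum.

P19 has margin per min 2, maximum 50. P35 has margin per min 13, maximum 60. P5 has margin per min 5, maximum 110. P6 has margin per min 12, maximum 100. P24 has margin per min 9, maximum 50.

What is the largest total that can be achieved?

Rank by margin per min: P35 13 > P6 12 > P24 9 > P5 5 > P19 2.
P35: +60 to 60 (cap) — 40 left.
P6: +40 (room for 100) → 40. Pool exhausted.
Total = 13×60 + 12×40 = 1260.

1260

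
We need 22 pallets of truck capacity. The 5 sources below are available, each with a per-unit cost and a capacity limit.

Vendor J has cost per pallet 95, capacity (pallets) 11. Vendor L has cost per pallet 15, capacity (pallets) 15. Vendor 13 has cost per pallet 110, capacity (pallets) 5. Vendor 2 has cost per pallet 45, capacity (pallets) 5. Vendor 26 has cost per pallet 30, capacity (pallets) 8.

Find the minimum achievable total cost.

Use sources in increasing cost order.
Take 15 from Vendor L at 15 → need 7 more.
Take 7 from Vendor 26 at 30 to finish.
Vendor 2, Vendor J, Vendor 13: unused.
Cost = 15×15 + 7×30 = 435.

435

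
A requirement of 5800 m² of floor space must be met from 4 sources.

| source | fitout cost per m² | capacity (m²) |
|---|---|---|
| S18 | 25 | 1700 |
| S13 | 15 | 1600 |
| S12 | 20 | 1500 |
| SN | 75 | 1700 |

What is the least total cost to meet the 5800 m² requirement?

171500

Cheapest first:
S13 (15): use full 1600 ; 4200 m² to go.
S12 (20): use full 1500 ; 2700 m² to go.
Take 1700 from S18 at 25 ; need 1000 more.
SN (75): take the remaining 1000 ; done.
Cost = 1600×15 + 1500×20 + 1700×25 + 1000×75 = 171500.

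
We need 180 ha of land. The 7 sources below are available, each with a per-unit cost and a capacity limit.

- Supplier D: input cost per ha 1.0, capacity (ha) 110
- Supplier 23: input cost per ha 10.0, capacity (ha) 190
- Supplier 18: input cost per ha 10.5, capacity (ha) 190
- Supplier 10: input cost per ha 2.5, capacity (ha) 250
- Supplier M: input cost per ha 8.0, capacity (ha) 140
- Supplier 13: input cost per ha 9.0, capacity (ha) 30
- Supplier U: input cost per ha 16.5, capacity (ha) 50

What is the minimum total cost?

Fill from the cheapest source first.
Supplier D (1.0): use full 110 — 70 ha to go.
Supplier 10 at 2.5: take 70 of its 250 — requirement met.
Supplier M, Supplier 13, Supplier 23, Supplier 18, Supplier U: unused.
Cost = 110×1.0 + 70×2.5 = 285.

285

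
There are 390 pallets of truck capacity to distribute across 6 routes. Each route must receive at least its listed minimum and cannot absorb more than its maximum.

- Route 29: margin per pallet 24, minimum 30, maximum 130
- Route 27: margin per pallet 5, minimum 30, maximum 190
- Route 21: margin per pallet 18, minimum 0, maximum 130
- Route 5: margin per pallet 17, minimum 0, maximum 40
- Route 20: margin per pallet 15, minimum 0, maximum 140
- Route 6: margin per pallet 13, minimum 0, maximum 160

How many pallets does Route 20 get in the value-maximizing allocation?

60

Meeting every minimum uses 30+30+0+0+0+0 = 60 pallets, leaving 330.
Highest margin per pallet first: Route 29 24 > Route 21 18 > Route 5 17 > Route 20 15 > Route 6 13 > Route 27 5.
Give Route 29 100 more to hit its cap of 130 → 230 left.
Route 21 takes 130 more to reach its cap of 130 → 100 left.
Route 5 takes 40 more to reach its cap of 40 → 60 left.
Route 20 has room for 140 more but only 60 remain, so it gets 60.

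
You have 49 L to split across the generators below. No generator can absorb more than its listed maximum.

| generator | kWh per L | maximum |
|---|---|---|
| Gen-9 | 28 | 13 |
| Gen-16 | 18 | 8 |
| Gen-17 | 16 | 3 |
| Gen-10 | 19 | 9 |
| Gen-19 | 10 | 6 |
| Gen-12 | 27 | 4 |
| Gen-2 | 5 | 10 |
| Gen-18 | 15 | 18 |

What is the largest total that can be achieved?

Rank by kWh per L: Gen-9 28 > Gen-12 27 > Gen-10 19 > Gen-16 18 > Gen-17 16 > Gen-18 15 > Gen-19 10 > Gen-2 5.
Gen-9 takes 13 to reach its cap of 13 → 36 left.
Gen-12 takes 4 to reach its cap of 4 → 32 left.
Gen-10 takes 9 to reach its cap of 9 → 23 left.
Gen-16: +8 to 8 (cap) → 15 left.
Gen-17: +3 to 3 (cap) → 12 left.
Gen-18: +12 (room for 18) → 12. Pool exhausted.
Total = 28×13 + 18×8 + 16×3 + 19×9 + 27×4 + 15×12 = 1015.

1015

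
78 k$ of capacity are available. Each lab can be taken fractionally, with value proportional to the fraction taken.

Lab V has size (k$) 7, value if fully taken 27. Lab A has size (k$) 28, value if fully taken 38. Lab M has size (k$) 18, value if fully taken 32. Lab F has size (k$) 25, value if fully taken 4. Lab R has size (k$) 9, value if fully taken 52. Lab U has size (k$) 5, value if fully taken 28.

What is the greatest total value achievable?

178.76

Sort by value density: Lab R 52/9≈5.78, Lab U 28/5≈5.6, Lab V 27/7≈3.86, Lab M 32/18≈1.78, Lab A 38/28≈1.36, Lab F 4/25≈0.16.
Take all of Lab R (9 k$, value 52) — 69 k$ left.
Take all of Lab U (5 k$, value 28) — 64 k$ left.
All 7 k$ of Lab V fit (value 27) — 57 remain.
Lab M: take in full, 18 k$ for value 32 — 39 left.
Take all of Lab A (28 k$, value 38) — 11 k$ left.
Fill the last 11 k$ with part of Lab F: 11/25 of it earns 1.76.
Total value = 178.76.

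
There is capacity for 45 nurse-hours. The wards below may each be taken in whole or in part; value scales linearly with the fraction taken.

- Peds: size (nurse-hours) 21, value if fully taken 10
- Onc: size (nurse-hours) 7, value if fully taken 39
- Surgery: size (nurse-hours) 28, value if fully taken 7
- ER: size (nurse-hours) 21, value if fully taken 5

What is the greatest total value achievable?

53.25

Sort by value density: Onc 39/7≈5.57, Peds 10/21≈0.476, Surgery 7/28≈0.25, ER 5/21≈0.238.
Onc: take in full, 7 nurse-hours for value 39 — 38 left.
All 21 nurse-hours of Peds fit (value 10) — 17 remain.
Fill the last 17 nurse-hours with part of Surgery: 17/28 of it earns 4.25.
Total value = 53.25.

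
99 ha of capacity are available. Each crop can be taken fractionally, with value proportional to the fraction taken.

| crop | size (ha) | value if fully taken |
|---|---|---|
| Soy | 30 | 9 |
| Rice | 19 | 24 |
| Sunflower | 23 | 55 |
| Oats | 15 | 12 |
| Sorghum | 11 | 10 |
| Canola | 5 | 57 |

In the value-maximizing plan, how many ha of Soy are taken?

Best value per unit of size first: Canola 57/5≈11.4, Sunflower 55/23≈2.39, Rice 24/19≈1.26, Sorghum 10/11≈0.909, Oats 12/15≈0.8, Soy 9/30≈0.3.
All 5 ha of Canola fit (value 57) → 94 remain.
Take all of Sunflower (23 ha, value 55) → 71 ha left.
Take all of Rice (19 ha, value 24) → 52 ha left.
Take all of Sorghum (11 ha, value 10) → 41 ha left.
Take all of Oats (15 ha, value 12) → 26 ha left.
Only 26 ha remain; take 26/30 of Soy for value 9×26/30 = 7.8.

26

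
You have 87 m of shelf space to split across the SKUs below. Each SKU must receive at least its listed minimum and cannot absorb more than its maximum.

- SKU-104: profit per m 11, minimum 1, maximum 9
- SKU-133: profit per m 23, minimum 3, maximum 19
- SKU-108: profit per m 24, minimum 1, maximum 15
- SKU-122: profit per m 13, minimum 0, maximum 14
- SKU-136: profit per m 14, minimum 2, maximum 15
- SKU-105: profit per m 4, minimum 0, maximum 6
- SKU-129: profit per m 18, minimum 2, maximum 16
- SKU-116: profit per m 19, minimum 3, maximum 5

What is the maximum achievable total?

Meeting every minimum uses 1+3+1+0+2+0+2+3 = 12 m, leaving 75.
Order the SKUs by profit per m: SKU-108 24 > SKU-133 23 > SKU-116 19 > SKU-129 18 > SKU-136 14 > SKU-122 13 > SKU-104 11 > SKU-105 4.
SKU-108: +14 to 15 (cap) — 61 left.
Give SKU-133 16 more to hit its cap of 19 — 45 left.
SKU-116: +2 to 5 (cap) — 43 left.
Give SKU-129 14 more to hit its cap of 16 — 29 left.
SKU-136 takes 13 more to reach its cap of 15 — 16 left.
Give SKU-122 14 more to hit its cap of 14 — 2 left.
Only 2 left; SKU-104 takes them to reach 3.
Total = 11×3 + 23×19 + 24×15 + 13×14 + 14×15 + 18×16 + 19×5 = 1605.

1605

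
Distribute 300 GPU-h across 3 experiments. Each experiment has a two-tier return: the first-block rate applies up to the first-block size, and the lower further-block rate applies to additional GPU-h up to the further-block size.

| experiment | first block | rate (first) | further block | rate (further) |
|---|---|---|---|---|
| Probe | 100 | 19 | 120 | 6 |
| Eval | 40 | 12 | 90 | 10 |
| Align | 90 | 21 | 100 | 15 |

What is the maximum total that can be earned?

5410

Treat each block as its own option and order by rate: Align/T1 21 > Probe/T1 19 > Align/T2 15 > Eval/T1 12 > Eval/T2 10 > Probe/T2 6.
Align/T1 (21): +90 → 210 left.
Fill Probe T1 block (100 at 19) → 110 left.
Align T2 at 15: fill all 100 → 10 left.
Eval/T1: +10 of 40 at 12; pool empty.
Total = 21×90 + 19×100 + 15×100 + 12×10 = 5410.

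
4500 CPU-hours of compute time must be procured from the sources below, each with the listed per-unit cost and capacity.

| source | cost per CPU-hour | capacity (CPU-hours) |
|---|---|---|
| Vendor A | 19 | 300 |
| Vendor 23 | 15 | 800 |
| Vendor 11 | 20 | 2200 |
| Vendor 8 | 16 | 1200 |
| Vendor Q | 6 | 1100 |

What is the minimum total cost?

65500

Fill from the cheapest source first.
Vendor Q at 6: take all 1100 CPU-hours ; 3400 still needed.
Vendor 23 (15): use full 800 ; 2600 CPU-hours to go.
Vendor 8 at 16: take all 1200 CPU-hours ; 1400 still needed.
Vendor A at 19: take all 300 CPU-hours ; 1100 still needed.
Vendor 11 (20): take the remaining 1100 ; done.
Cost = 1100×6 + 800×15 + 1200×16 + 300×19 + 1100×20 = 65500.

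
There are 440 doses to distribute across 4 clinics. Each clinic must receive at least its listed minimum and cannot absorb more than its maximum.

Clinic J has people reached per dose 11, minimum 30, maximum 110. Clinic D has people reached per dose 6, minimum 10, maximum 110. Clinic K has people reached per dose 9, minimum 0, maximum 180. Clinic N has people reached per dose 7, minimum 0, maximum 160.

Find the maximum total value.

Meeting every minimum uses 30+10+0+0 = 40 doses, leaving 400.
Highest people reached per dose first: Clinic J 11 > Clinic K 9 > Clinic N 7 > Clinic D 6.
Clinic J: +80 to 110 (cap) ; 320 left.
Give Clinic K 180 more to hit its cap of 180 ; 140 left.
Clinic N: +140 (room for 160) → 140. Pool exhausted.
Total = 11×110 + 6×10 + 9×180 + 7×140 = 3870.

3870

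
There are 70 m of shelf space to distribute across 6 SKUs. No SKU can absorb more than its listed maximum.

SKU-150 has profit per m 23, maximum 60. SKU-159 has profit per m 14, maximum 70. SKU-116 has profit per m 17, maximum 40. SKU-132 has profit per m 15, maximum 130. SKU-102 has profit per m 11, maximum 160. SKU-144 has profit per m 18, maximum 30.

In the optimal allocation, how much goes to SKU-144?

10

Highest profit per m first: SKU-150 23 > SKU-144 18 > SKU-116 17 > SKU-132 15 > SKU-159 14 > SKU-102 11.
SKU-150 takes 60 to reach its cap of 60 → 10 left.
SKU-144 has room for 30 but only 10 remain, so it gets 10.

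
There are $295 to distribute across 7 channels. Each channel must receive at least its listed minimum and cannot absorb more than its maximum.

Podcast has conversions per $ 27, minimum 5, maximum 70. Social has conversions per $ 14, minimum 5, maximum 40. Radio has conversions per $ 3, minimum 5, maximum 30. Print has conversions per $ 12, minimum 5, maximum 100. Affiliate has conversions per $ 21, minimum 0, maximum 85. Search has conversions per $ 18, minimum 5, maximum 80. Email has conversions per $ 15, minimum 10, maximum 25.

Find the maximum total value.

Meeting every minimum uses 5+5+5+5+0+5+10 = 35 $, leaving 260.
Order the channels by conversions per $: Podcast 27 > Affiliate 21 > Search 18 > Email 15 > Social 14 > Print 12 > Radio 3.
Give Podcast 65 more to hit its cap of 70 ; 195 left.
Affiliate: +85 to 85 (cap) ; 110 left.
Give Search 75 more to hit its cap of 80 ; 35 left.
Email takes 15 more to reach its cap of 25 ; 20 left.
Social: +20 (room for 35) → 25. Pool exhausted.
Total = 27×70 + 14×25 + 3×5 + 12×5 + 21×85 + 18×80 + 15×25 = 5915.

5915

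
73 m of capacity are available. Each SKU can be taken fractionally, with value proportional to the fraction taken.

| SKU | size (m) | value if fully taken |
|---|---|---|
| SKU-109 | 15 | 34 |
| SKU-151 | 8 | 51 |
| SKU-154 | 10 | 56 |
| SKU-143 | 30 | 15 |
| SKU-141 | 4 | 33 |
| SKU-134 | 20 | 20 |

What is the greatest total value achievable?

202

Sort by value density: SKU-141 33/4≈8.25, SKU-151 51/8≈6.38, SKU-154 56/10≈5.6, SKU-109 34/15≈2.27, SKU-134 20/20≈1, SKU-143 15/30≈0.5.
Take all of SKU-141 (4 m, value 33) ; 69 m left.
All 8 m of SKU-151 fit (value 51) ; 61 remain.
SKU-154: take in full, 10 m for value 56 ; 51 left.
Take all of SKU-109 (15 m, value 34) ; 36 m left.
Take all of SKU-134 (20 m, value 20) ; 16 m left.
16 m left: a 16/30 share of SKU-143 gives 15×16/30 = 8.
Total value = 202.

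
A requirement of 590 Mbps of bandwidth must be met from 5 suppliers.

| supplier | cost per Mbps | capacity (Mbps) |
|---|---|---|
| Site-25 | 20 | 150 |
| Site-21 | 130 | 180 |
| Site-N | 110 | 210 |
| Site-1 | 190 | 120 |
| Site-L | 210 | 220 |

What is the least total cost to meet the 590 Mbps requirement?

59000

Fill from the cheapest supplier first.
Site-25 (20): use full 150 ; 440 Mbps to go.
Site-N at 110: take all 210 Mbps ; 230 still needed.
Site-21 at 130: take all 180 Mbps ; 50 still needed.
Site-1 at 190: take 50 of its 120 ; requirement met.
Site-L: unused.
Cost = 150×20 + 210×110 + 180×130 + 50×190 = 59000.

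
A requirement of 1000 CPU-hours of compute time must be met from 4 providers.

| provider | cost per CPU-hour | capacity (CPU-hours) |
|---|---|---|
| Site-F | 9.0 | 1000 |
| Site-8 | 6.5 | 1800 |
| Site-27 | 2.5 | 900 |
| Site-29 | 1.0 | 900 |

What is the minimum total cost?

Cheapest first:
Take 900 from Site-29 at 1.0 → need 100 more.
Site-27 (2.5): take the remaining 100 → done.
Site-8, Site-F: unused.
Cost = 900×1.0 + 100×2.5 = 1150.

1150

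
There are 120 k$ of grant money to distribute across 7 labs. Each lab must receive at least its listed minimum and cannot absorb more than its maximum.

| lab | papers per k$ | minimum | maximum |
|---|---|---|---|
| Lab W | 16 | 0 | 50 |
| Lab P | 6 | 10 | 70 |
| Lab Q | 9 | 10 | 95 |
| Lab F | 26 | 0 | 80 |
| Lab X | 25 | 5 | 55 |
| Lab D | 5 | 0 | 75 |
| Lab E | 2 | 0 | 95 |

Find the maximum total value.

2730

Meeting every minimum uses 0+10+10+0+5+0+0 = 25 k$, leaving 95.
Highest papers per k$ first: Lab F 26 > Lab X 25 > Lab W 16 > Lab Q 9 > Lab P 6 > Lab D 5 > Lab E 2.
Give Lab F 80 more to hit its cap of 80 ; 15 left.
Lab X has room for 50 more but only 15 remain, so it gets 20.
Total = 6×10 + 9×10 + 26×80 + 25×20 = 2730.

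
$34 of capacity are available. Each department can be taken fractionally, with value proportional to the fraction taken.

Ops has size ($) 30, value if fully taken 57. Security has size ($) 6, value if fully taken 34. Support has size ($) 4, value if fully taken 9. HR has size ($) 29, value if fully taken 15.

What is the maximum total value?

Best value per unit of size first: Security 34/6≈5.67, Support 9/4≈2.25, Ops 57/30≈1.9, HR 15/29≈0.517.
Security: take in full, 6 $ for value 34 → 28 left.
Support: take in full, 4 $ for value 9 → 24 left.
24 $ left: a 24/30 share of Ops gives 57×24/30 = 45.6.
Total value = 88.6.

88.6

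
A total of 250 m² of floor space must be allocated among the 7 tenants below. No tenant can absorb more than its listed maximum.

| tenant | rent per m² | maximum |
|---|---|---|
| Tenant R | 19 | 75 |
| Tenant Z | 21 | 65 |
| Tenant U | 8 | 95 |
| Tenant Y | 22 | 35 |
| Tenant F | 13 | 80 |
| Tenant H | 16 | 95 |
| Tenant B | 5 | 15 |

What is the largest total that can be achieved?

Highest rent per m² first: Tenant Y 22 > Tenant Z 21 > Tenant R 19 > Tenant H 16 > Tenant F 13 > Tenant U 8 > Tenant B 5.
Tenant Y takes 35 to reach its cap of 35 — 215 left.
Tenant Z: +65 to 65 (cap) — 150 left.
Give Tenant R 75 to hit its cap of 75 — 75 left.
Tenant H has room for 95 but only 75 remain, so it gets 75.
Total = 19×75 + 21×65 + 22×35 + 16×75 = 4760.

4760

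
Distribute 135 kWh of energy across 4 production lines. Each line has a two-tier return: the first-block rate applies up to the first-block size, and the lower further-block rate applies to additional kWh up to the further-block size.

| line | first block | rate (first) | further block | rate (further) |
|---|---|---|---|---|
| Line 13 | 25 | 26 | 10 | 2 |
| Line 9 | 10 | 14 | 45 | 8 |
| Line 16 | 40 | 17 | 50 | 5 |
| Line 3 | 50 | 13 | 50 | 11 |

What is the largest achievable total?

2230

Order all 8 blocks by rate: Line 13/tier1 26 > Line 16/tier1 17 > Line 9/tier1 14 > Line 3/tier1 13 > Line 3/tier2 11 > Line 9/tier2 8 > Line 16/tier2 5 > Line 13/tier2 2.
Line 13/tier1 (26): +25 — 110 left.
Fill Line 16 tier1 block (40 at 17) — 70 left.
Fill Line 9 tier1 block (10 at 14) — 60 left.
Line 3 tier1 at 13: fill all 50 — 10 left.
10 remain; put them into Line 3 tier2 at 11.
Total = 26×25 + 17×40 + 14×10 + 13×50 + 11×10 = 2230.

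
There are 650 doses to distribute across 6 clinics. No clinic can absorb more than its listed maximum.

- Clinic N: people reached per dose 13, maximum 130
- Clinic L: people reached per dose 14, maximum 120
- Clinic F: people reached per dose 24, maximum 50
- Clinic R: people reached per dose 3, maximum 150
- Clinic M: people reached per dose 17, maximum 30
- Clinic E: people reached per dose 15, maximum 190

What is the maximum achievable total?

Order the clinics by people reached per dose: Clinic F 24 > Clinic M 17 > Clinic E 15 > Clinic L 14 > Clinic N 13 > Clinic R 3.
Clinic F: +50 to 50 (cap) ; 600 left.
Clinic M takes 30 to reach its cap of 30 ; 570 left.
Clinic E: +190 to 190 (cap) ; 380 left.
Give Clinic L 120 to hit its cap of 120 ; 260 left.
Clinic N takes 130 to reach its cap of 130 ; 130 left.
Clinic R has room for 150 but only 130 remain, so it gets 130.
Total = 13×130 + 14×120 + 24×50 + 3×130 + 17×30 + 15×190 = 8320.

8320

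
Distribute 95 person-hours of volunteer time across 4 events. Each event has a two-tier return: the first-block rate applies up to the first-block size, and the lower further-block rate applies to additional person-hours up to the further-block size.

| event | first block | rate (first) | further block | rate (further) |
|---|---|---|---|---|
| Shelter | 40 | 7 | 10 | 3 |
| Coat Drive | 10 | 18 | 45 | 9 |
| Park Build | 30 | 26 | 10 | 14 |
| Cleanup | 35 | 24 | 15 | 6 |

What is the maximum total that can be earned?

2030

Treat each block as its own option and order by rate: Park Build/first 26 > Cleanup/first 24 > Coat Drive/first 18 > Park Build/second 14 > Coat Drive/second 9 > Shelter/first 7 > Cleanup/second 6 > Shelter/second 3.
Park Build/first (26): +30 — 65 left.
Cleanup/first (24): +35 — 30 left.
Coat Drive/first (18): +10 — 20 left.
Park Build second at 14: fill all 10 — 10 left.
Coat Drive/second: +10 of 45 at 9; pool empty.
Total = 26×30 + 24×35 + 18×10 + 14×10 + 9×10 = 2030.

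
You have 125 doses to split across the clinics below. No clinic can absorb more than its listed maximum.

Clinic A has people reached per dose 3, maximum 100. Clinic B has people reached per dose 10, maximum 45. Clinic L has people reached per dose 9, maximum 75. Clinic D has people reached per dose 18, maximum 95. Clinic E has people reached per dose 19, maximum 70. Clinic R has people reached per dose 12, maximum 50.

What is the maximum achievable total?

Highest people reached per dose first: Clinic E 19 > Clinic D 18 > Clinic R 12 > Clinic B 10 > Clinic L 9 > Clinic A 3.
Clinic E: +70 to 70 (cap) ; 55 left.
Clinic D: +55 (room for 95) → 55. Pool exhausted.
Total = 18×55 + 19×70 = 2320.

2320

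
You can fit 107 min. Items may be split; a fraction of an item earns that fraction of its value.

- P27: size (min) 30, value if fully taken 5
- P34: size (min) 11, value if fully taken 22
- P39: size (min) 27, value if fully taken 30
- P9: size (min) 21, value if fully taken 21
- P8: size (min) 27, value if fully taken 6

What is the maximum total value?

Sort by value density: P34 22/11≈2, P39 30/27≈1.11, P9 21/21≈1, P8 6/27≈0.222, P27 5/30≈0.167.
Take all of P34 (11 min, value 22) ; 96 min left.
Take all of P39 (27 min, value 30) ; 69 min left.
All 21 min of P9 fit (value 21) ; 48 remain.
All 27 min of P8 fit (value 6) ; 21 remain.
Fill the last 21 min with part of P27: 21/30 of it earns 3.5.
Total value = 82.5.

82.5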